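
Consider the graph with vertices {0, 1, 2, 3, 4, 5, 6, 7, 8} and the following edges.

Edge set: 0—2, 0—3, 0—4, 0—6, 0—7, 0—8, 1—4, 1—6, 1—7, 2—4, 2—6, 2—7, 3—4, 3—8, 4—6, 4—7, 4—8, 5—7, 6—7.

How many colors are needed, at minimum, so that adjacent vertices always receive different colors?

5

0, 2, 4, 6, 7 form a clique, so at least 5 colors are needed.
5 colors suffice: 0=b, 1=b, 2=e, 3=c, 4=a, 5=a, 6=d, 7=c, 8=d. Each edge has distinct colors on its endpoints.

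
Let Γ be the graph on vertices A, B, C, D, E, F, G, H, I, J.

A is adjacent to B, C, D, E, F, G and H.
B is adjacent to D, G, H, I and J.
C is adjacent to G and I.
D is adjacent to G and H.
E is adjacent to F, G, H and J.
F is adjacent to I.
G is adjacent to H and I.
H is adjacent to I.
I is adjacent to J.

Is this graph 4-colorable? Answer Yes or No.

A, B, D, G, H are mutually adjacent (a clique of size 5), so at least 5 colors are needed.
So 4 colors are not enough.

No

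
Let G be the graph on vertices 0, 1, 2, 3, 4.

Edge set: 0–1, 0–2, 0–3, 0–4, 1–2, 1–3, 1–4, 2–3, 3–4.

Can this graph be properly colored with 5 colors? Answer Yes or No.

Yes

The chromatic number is 4. 0, 1, 3, 4 form a clique, so at least 4 colors are needed.
4 colors suffice: color red → {0}; color blue → {1}; color green → {3}; color yellow → {2, 4}.
Since 5 ≥ 4, a proper 5-coloring certainly exists.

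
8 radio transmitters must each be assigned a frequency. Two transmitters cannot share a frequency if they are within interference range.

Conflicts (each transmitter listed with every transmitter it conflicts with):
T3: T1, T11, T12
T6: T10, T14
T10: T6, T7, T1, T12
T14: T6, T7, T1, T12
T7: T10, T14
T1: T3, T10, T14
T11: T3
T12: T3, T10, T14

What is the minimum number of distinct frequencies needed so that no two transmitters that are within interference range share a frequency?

2

T6 and T10 conflict, so at least 2 frequencies are needed.
2 frequencies suffice: frequency 1 → {T3, T10, T14}; frequency 2 → {T6, T7, T1, T11, T12}. No two conflicting transmitters share a frequency.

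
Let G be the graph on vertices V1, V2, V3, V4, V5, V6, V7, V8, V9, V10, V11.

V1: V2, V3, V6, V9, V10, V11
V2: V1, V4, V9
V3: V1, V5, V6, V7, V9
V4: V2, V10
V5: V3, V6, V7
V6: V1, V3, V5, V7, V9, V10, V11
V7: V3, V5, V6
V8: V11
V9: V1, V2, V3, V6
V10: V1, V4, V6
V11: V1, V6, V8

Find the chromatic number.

4

V3, V5, V6, V7 form a clique, so at least 4 colors are needed.
4 colors suffice: V1=B, V2=R, V3=G, V4=B, V5=Y, V6=R, V7=B, V8=R, V9=Y, V10=G, V11=G. Every edge joins two different colors.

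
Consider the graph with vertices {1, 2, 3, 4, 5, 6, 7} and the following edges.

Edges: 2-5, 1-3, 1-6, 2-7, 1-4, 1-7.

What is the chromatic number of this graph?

1 and 4 are adjacent, so at least 2 colors are needed.
2 colors suffice: 1=a, 2=a, 3=b, 4=b, 5=b, 6=b, 7=b. Each edge has distinct colors on its endpoints.

2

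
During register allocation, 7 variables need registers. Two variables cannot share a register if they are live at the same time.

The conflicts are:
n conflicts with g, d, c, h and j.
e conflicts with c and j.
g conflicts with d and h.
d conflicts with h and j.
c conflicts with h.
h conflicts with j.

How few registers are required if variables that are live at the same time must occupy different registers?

n, d, h, j all conflict with each other, so at least 4 registers are needed.
4 registers suffice: register 1 → {e, h}; register 2 → {n}; register 3 → {g, c, j}; register 4 → {d}. Every pair that conflicts lands in different registers.

4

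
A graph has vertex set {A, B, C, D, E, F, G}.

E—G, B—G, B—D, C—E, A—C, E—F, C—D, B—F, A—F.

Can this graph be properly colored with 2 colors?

No

The cycle D-B-F-A-C-D has odd length 5, so it cannot be 2-colored; at least 3 colors are needed.
So 2 colors are not enough.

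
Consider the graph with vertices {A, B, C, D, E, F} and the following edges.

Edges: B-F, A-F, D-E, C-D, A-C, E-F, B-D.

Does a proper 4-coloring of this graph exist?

The chromatic number is 3. The cycle F-E-D-C-A-F has odd length 5, so it cannot be 2-colored; at least 3 colors are needed.
3 colors suffice: color 1 → {D, F}; color 2 → {B, C, E}; color 3 → {A}.
Since 4 ≥ 3, a proper 4-coloring certainly exists.

Yes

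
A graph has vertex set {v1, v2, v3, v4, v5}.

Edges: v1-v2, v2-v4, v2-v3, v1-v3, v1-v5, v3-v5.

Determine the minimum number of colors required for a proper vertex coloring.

3

v1, v2, v3 form a triangle, so at least 3 colors are needed.
3 colors suffice: v1=red, v2=blue, v3=green, v4=red, v5=blue. Each edge has distinct colors on its endpoints.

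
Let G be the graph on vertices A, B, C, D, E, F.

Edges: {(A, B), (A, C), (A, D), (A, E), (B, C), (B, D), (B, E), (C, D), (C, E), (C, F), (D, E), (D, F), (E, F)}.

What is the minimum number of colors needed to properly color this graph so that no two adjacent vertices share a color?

5

A, B, C, D, E are mutually adjacent (a clique of size 5), so at least 5 colors are needed.
A valid assignment using 5 colors: A=5, B=4, C=2, D=1, E=3, F=4. Each edge has distinct colors on its endpoints.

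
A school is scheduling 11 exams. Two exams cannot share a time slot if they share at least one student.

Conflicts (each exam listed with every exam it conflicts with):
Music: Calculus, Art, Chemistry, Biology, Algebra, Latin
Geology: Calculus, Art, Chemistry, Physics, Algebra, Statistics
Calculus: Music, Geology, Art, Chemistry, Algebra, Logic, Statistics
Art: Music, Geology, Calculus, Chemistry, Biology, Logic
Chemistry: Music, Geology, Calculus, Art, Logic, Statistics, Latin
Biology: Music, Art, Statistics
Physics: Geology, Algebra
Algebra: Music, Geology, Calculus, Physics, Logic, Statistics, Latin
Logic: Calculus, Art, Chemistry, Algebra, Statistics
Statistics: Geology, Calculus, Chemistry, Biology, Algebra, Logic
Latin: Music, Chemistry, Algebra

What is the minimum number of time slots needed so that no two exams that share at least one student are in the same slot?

4

Music, Calculus, Art, Chemistry are mutually in conflict, so at least 4 time slots are needed.
A valid assignment using 4 time slots: Music=3, Geology=3, Calculus=1, Art=4, Chemistry=2, Biology=1, Physics=1, Algebra=2, Logic=3, Statistics=4, Latin=1. Every pair that conflicts lands in different time slots.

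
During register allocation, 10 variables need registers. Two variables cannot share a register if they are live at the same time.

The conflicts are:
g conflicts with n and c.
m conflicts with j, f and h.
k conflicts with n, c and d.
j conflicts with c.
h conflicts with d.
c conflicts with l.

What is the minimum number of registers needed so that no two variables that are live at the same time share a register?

2

k and c conflict, so at least 2 registers are needed.
A valid assignment using 2 registers: g=2, m=1, k=2, j=2, f=2, n=1, h=2, c=1, d=1, l=2. Each listed conflict is separated.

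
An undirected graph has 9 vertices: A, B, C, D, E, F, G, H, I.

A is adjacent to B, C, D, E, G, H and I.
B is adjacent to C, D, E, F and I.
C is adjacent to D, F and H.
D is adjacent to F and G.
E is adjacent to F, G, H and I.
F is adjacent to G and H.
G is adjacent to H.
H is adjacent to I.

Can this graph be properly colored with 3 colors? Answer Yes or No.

No

B, C, D, F form a clique, so at least 4 colors are needed.
So 3 colors are not enough.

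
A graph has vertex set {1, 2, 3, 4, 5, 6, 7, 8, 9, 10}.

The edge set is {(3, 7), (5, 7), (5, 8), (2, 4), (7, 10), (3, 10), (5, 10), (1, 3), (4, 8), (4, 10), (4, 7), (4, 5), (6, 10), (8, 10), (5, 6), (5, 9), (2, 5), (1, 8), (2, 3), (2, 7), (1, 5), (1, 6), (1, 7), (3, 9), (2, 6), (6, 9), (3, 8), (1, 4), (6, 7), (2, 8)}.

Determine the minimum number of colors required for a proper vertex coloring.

4

2, 4, 5, 8 are mutually adjacent (a clique of size 4), so at least 4 colors are needed.
4 colors suffice: 1=green, 2=green, 3=red, 4=yellow, 5=red, 6=yellow, 7=blue, 8=blue, 9=blue, 10=green. No two adjacent vertices share a color.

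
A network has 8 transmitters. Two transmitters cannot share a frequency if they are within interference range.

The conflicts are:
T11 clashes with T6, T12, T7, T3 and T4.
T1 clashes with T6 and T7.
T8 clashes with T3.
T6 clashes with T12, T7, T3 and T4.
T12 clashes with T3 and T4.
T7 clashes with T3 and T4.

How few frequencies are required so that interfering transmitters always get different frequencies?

4

T11, T6, T12, T3 are mutually in conflict, so at least 4 frequencies are needed.
4 frequencies suffice: frequency 1 → {T8, T6}; frequency 2 → {T1, T3, T4}; frequency 3 → {T12, T7}; frequency 4 → {T11}. No two conflicting transmitters share a frequency.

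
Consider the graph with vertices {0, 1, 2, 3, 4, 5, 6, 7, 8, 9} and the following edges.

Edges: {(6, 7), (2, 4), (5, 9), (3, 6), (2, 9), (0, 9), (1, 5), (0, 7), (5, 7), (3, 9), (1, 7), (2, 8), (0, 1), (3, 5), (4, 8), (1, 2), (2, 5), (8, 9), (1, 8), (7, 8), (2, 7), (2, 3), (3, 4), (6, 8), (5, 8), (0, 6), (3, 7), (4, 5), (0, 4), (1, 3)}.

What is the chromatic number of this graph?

5

1, 2, 3, 5, 7 form a clique, so at least 5 colors are needed.
5 colors suffice: color red → {0, 2}; color blue → {5, 6}; color green → {4, 7, 9}; color yellow → {3, 8}; color purple → {1}. No two adjacent vertices share a color.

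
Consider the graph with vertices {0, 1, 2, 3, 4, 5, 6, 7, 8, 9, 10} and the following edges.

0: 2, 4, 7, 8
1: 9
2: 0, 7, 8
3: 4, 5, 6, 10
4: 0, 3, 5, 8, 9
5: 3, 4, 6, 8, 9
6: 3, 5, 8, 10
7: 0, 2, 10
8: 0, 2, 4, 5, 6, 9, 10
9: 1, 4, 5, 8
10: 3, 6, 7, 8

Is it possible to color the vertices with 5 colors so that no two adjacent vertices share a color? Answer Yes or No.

The chromatic number is 4. 4, 5, 8, 9 are pairwise adjacent (a clique of size 4), so at least 4 colors are needed.
A valid assignment using 4 colors: 0=c, 1=a, 2=b, 3=a, 4=b, 5=c, 6=d, 7=a, 8=a, 9=d, 10=b.
Since 5 ≥ 4, a proper 5-coloring certainly exists.

Yes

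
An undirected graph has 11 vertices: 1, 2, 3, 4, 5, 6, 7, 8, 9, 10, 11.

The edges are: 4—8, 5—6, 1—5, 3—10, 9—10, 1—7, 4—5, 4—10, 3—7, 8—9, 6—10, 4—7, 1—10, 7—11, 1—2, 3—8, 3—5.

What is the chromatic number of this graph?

2

8 and 9 are adjacent, so at least 2 colors are needed.
2 colors suffice: color red → {2, 5, 7, 8, 10}; color blue → {1, 3, 4, 6, 9, 11}. Each edge has distinct colors on its endpoints.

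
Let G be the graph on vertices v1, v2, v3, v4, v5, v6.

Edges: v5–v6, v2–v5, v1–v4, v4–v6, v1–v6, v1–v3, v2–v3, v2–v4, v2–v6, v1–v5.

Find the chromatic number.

3

v1, v5, v6 form a triangle, so at least 3 colors are needed.
3 colors suffice: v1=2, v2=2, v3=1, v4=3, v5=3, v6=1. Every edge joins two different colors.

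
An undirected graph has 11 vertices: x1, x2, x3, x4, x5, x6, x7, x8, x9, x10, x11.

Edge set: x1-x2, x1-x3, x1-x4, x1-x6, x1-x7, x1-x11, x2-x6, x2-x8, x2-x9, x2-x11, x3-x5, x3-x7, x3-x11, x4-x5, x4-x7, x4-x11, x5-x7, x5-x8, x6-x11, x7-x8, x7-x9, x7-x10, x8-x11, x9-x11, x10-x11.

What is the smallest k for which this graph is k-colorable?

4

x1, x2, x6, x11 form a clique, so at least 4 colors are needed.
One proper 4-coloring: x1=2, x2=3, x3=3, x4=3, x5=2, x6=4, x7=1, x8=4, x9=2, x10=2, x11=1. Every edge joins two different colors.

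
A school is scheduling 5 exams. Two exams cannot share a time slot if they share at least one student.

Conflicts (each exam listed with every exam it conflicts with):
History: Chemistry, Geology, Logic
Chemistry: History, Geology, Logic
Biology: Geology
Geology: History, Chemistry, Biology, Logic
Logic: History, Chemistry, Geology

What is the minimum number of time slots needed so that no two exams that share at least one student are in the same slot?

History, Chemistry, Geology, Logic all conflict with each other, so at least 4 time slots are needed.
4 time slots suffice: time slot 1 → {Geology}; time slot 2 → {History, Biology}; time slot 3 → {Logic}; time slot 4 → {Chemistry}. No two conflicting exams share a time slot.

4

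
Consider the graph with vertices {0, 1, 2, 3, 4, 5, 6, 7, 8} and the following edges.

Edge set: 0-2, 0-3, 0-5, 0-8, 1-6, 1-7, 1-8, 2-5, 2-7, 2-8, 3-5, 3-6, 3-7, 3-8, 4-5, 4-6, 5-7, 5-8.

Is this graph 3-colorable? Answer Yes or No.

No

0, 2, 5, 8 are mutually adjacent (a clique of size 4), so at least 4 colors are needed.
So 3 colors are not enough.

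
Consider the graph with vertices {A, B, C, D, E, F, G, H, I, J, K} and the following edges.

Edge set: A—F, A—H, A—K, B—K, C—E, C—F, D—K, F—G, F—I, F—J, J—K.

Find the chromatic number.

2

B and K are adjacent, so at least 2 colors are needed.
2 colors suffice: color 1 → {E, F, H, K}; color 2 → {A, B, C, D, G, I, J}. No two adjacent vertices share a color.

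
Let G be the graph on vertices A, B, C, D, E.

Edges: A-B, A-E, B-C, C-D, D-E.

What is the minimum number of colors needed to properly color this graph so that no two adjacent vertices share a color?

3

The cycle D-E-A-B-C-D has odd length 5, so it cannot be 2-colored; at least 3 colors are needed.
3 colors suffice: color red → {A, C}; color blue → {B, E}; color green → {D}. Each edge has distinct colors on its endpoints.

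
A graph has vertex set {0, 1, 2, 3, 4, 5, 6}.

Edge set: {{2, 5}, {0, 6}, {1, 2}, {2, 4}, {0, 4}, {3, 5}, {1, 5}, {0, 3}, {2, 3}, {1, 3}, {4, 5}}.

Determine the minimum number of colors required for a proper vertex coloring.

4

1, 2, 3, 5 are pairwise adjacent (a clique of size 4), so at least 4 colors are needed.
One proper 4-coloring: 0=blue, 1=yellow, 2=green, 3=red, 4=red, 5=blue, 6=red. No two adjacent vertices share a color.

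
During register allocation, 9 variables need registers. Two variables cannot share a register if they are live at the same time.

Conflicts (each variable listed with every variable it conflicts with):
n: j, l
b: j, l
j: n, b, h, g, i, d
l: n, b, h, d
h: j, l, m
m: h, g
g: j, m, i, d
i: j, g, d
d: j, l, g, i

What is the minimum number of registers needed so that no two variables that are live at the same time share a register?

4

j, g, i, d all conflict with each other, so at least 4 registers are needed.
4 registers suffice: register 1 → {j, l, m}; register 2 → {n, b, h, g}; register 3 → {d}; register 4 → {i}. Each listed conflict is separated.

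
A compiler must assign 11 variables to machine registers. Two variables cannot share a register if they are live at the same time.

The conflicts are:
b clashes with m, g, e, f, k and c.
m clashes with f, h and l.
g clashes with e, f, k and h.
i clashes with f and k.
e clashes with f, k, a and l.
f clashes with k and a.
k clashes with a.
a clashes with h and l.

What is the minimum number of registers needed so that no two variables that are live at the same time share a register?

b, g, e, f, k all conflict with each other, so at least 5 registers are needed.
5 registers suffice: register 1 → {f, c, h, l}; register 2 → {m, k}; register 3 → {b, i, a}; register 4 → {e}; register 5 → {g}. Every pair that conflicts lands in different registers.

5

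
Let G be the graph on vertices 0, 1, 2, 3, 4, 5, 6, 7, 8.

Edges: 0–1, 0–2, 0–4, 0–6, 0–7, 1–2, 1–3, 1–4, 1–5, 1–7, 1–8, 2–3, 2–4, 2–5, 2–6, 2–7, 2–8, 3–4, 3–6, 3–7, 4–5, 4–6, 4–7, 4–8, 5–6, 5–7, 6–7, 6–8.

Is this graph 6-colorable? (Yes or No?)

The chromatic number is 5. 0, 1, 2, 4, 7 are pairwise adjacent (a clique of size 5), so at least 5 colors are needed.
5 colors suffice: color red → {4}; color blue → {2}; color green → {1, 6}; color yellow → {7, 8}; color purple → {0, 3, 5}.
Since 6 ≥ 5, a proper 6-coloring certainly exists.

Yes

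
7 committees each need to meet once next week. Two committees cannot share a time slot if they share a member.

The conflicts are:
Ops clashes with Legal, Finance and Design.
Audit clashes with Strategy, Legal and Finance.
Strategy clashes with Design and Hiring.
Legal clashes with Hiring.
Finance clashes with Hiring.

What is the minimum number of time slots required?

The cycle Audit-Finance-Ops-Design-Strategy-Audit has odd length 5, so it cannot be 2-colored; at least 3 time slots are needed.
3 time slots suffice: time slot 1 → {Ops, Audit, Hiring}; time slot 2 → {Strategy, Legal, Finance}; time slot 3 → {Design}. Every pair that conflicts lands in different time slots.

3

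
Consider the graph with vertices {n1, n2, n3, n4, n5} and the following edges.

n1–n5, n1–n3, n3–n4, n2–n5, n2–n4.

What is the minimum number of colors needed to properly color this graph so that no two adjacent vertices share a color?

The cycle n3-n1-n5-n2-n4-n3 has odd length 5, so it cannot be 2-colored; at least 3 colors are needed.
3 colors suffice: color R → {n3, n5}; color B → {n1, n2}; color G → {n4}. Each edge has distinct colors on its endpoints.

3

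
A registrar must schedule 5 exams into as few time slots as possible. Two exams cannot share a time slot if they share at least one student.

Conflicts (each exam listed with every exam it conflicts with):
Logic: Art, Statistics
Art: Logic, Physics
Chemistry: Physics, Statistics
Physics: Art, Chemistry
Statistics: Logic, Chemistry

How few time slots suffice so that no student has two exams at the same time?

The cycle Logic-Art-Physics-Chemistry-Statistics-Logic has odd length 5, so it cannot be 2-colored; at least 3 time slots are needed.
3 time slots suffice: time slot 1 → {Physics, Statistics}; time slot 2 → {Art, Chemistry}; time slot 3 → {Logic}. No two conflicting exams share a time slot.

3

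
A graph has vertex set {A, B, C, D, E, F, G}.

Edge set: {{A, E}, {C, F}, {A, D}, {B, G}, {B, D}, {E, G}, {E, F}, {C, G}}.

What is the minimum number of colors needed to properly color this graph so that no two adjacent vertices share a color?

3

The cycle D-A-E-G-B-D has odd length 5, so it cannot be 2-colored; at least 3 colors are needed.
3 colors suffice: color 1 → {C, D, E}; color 2 → {A, F, G}; color 3 → {B}. Each edge has distinct colors on its endpoints.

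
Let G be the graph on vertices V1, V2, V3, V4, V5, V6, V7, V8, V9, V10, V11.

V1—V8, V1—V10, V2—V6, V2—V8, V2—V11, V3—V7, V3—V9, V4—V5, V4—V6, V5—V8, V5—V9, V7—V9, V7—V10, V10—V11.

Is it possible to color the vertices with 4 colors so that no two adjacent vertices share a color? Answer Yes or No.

The chromatic number is 3. V3, V7, V9 are pairwise adjacent, so at least 3 colors are needed.
3 colors suffice: color 1 → {V1, V2, V5, V7}; color 2 → {V4, V8, V9, V10}; color 3 → {V3, V6, V11}.
Since 4 ≥ 3, a proper 4-coloring certainly exists.

Yes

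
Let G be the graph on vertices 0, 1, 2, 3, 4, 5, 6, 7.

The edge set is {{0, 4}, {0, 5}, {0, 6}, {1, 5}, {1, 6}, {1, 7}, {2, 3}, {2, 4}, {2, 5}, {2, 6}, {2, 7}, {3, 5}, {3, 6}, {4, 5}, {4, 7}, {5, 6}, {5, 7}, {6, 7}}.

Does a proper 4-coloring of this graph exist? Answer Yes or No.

The chromatic number is 4. 1, 5, 6, 7 are mutually adjacent (a clique of size 4), so at least 4 colors are needed.
A valid assignment using 4 colors: 0=c, 1=d, 2=d, 3=c, 4=b, 5=a, 6=b, 7=c.
That is already a proper 4-coloring.

Yes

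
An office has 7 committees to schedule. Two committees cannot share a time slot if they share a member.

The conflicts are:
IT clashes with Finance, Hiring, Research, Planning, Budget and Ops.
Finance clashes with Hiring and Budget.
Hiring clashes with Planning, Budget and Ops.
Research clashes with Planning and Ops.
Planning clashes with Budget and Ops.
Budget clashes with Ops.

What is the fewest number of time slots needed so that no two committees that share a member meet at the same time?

IT, Hiring, Planning, Budget, Ops are mutually in conflict, so at least 5 time slots are needed.
5 time slots suffice: IT=1, Finance=3, Hiring=5, Research=2, Planning=4, Budget=2, Ops=3. No two conflicting committees share a time slot.

5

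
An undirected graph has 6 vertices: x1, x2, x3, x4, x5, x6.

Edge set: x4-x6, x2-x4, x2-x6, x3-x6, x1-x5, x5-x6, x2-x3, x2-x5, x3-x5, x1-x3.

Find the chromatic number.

4

x2, x3, x5, x6 form a clique, so at least 4 colors are needed.
4 colors suffice: color 1 → {x1, x2}; color 2 → {x6}; color 3 → {x4, x5}; color 4 → {x3}. Each edge has distinct colors on its endpoints.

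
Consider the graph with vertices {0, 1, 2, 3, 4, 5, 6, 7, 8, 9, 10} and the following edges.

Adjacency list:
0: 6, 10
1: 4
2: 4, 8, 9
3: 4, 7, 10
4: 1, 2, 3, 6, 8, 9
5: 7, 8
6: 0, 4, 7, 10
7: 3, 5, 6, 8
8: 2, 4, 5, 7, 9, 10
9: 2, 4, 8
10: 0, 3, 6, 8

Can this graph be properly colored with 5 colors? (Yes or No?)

The chromatic number is 4. 2, 4, 8, 9 are mutually adjacent (a clique of size 4), so at least 4 colors are needed.
4 colors suffice: color red → {4, 7, 10}; color blue → {1, 3, 6, 8}; color green → {0, 2, 5}; color yellow → {9}.
Since 5 ≥ 4, a proper 5-coloring certainly exists.

Yes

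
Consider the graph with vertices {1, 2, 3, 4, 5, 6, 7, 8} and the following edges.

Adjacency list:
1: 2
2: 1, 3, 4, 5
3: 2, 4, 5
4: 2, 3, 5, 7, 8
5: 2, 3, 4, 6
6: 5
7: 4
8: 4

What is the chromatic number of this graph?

2, 3, 4, 5 are pairwise adjacent (a clique of size 4), so at least 4 colors are needed.
4 colors suffice: 1=red, 2=blue, 3=yellow, 4=red, 5=green, 6=red, 7=blue, 8=blue. Every edge joins two different colors.

4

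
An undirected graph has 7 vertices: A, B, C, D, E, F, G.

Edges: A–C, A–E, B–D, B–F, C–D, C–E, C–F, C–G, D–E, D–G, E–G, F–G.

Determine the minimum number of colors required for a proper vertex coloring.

4

C, D, E, G are mutually adjacent (a clique of size 4), so at least 4 colors are needed.
4 colors suffice: A=blue, B=red, C=red, D=blue, E=yellow, F=blue, G=green. Every edge joins two different colors.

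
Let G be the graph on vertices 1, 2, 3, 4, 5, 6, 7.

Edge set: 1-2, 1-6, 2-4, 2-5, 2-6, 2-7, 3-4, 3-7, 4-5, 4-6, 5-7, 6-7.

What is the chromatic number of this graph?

3

2, 6, 7 are mutually adjacent, so at least 3 colors are needed.
A valid assignment using 3 colors: 1=green, 2=red, 3=red, 4=green, 5=blue, 6=blue, 7=green. Each edge has distinct colors on its endpoints.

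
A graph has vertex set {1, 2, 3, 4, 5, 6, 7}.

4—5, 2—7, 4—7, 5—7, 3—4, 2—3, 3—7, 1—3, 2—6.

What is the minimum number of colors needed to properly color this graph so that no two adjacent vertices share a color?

4, 5, 7 are mutually adjacent, so at least 3 colors are needed.
3 colors suffice: 1=red, 2=green, 3=blue, 4=green, 5=blue, 6=red, 7=red. Every edge joins two different colors.

3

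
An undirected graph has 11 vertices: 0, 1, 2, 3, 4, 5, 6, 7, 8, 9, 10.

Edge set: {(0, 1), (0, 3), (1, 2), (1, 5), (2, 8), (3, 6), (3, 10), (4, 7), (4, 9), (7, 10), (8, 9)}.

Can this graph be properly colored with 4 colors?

The chromatic number is 3. The cycle 7-10-3-0-1-2-8-9-4-7 has odd length 9, so it cannot be 2-colored; at least 3 colors are needed.
3 colors suffice: color red → {1, 3, 7, 9}; color blue → {0, 2, 4, 5, 6, 10}; color green → {8}.
Since 4 ≥ 3, a proper 4-coloring certainly exists.

Yes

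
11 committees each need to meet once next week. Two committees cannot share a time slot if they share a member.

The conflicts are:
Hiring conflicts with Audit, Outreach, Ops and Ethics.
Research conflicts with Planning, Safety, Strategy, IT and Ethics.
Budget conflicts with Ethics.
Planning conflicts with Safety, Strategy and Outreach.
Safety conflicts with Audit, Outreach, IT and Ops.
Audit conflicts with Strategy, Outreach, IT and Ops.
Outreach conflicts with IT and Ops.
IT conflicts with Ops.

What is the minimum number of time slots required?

Safety, Audit, Outreach, IT, Ops are mutually in conflict, so at least 5 time slots are needed.
5 time slots suffice: time slot 1 → {Hiring, Budget, Safety, Strategy}; time slot 2 → {Research, Audit}; time slot 3 → {Outreach, Ethics}; time slot 4 → {Planning, Ops}; time slot 5 → {IT}. No two conflicting committees share a time slot.

5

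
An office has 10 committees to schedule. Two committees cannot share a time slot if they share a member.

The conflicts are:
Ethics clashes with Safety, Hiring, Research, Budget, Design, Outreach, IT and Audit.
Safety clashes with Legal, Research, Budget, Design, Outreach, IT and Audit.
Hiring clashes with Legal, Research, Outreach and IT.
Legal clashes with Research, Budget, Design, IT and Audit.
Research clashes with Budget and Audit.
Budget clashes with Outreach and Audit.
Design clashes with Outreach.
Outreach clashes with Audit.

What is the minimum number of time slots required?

Ethics, Safety, Budget, Outreach, Audit are mutually in conflict, so at least 5 time slots are needed.
5 time slots suffice: time slot 1 → {Safety, Hiring}; time slot 2 → {Ethics, Legal}; time slot 3 → {Research, Outreach, IT}; time slot 4 → {Design, Audit}; time slot 5 → {Budget}. Every pair that conflicts lands in different time slots.

5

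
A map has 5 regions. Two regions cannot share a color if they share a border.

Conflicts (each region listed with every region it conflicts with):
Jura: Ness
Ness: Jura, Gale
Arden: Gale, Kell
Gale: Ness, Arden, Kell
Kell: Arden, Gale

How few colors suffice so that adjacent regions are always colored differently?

Arden, Gale, Kell pairwise conflict, so at least 3 colors are needed.
3 colors suffice: color 1 → {Jura, Gale}; color 2 → {Ness, Arden}; color 3 → {Kell}. Each listed conflict is separated.

3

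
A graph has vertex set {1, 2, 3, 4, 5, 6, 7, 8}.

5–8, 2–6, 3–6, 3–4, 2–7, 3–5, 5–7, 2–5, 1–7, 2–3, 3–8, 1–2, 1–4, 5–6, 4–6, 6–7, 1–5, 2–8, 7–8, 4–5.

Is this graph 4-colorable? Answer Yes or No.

The chromatic number is 4. 2, 3, 5, 8 are mutually adjacent (a clique of size 4), so at least 4 colors are needed.
4 colors suffice: color red → {5}; color blue → {2, 4}; color green → {3, 7}; color yellow → {1, 6, 8}.
That is already a proper 4-coloring.

Yes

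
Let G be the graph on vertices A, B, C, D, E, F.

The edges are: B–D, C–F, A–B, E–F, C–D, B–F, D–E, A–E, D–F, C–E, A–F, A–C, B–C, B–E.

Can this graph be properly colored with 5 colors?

The chromatic number is 5. B, C, D, E, F are mutually adjacent (a clique of size 5), so at least 5 colors are needed.
5 colors suffice: color 1 → {E}; color 2 → {F}; color 3 → {B}; color 4 → {C}; color 5 → {A, D}.
That is already a proper 5-coloring.

Yes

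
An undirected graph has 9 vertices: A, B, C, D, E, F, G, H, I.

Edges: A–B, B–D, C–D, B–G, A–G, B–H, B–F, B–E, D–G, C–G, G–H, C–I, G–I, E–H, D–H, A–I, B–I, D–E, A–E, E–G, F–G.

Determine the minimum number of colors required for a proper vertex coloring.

B, D, E, G, H form a clique, so at least 5 colors are needed.
5 colors suffice: A=4, B=2, C=2, D=4, E=3, F=3, G=1, H=5, I=3. Each edge has distinct colors on its endpoints.

5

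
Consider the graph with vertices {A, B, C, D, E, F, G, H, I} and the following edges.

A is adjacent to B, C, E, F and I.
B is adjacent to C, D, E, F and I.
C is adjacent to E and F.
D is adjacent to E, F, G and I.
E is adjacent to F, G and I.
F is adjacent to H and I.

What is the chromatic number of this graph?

5

A, B, E, F, I are pairwise adjacent (a clique of size 5), so at least 5 colors are needed.
5 colors suffice: color 1 → {F, G}; color 2 → {E, H}; color 3 → {B}; color 4 → {A, D}; color 5 → {C, I}. No two adjacent vertices share a color.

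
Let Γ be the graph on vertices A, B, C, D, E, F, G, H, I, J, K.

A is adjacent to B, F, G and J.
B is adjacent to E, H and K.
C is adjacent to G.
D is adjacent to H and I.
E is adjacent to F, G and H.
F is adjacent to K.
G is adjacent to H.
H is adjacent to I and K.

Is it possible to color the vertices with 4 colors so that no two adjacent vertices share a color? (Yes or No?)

The chromatic number is 3. B, H, K form a triangle, so at least 3 colors are needed.
A valid assignment using 3 colors: A=red, B=green, C=red, D=blue, E=blue, F=green, G=green, H=red, I=green, J=blue, K=blue.
Since 4 ≥ 3, a proper 4-coloring certainly exists.

Yes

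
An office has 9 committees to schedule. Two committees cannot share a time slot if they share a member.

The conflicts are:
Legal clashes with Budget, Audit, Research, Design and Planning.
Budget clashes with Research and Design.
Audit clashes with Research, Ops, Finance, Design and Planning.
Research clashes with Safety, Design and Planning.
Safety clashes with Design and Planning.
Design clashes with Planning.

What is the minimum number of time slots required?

Legal, Audit, Research, Design, Planning all conflict with each other, so at least 5 time slots are needed.
A valid assignment using 5 time slots: Legal=4, Budget=1, Audit=1, Research=2, Ops=2, Safety=1, Finance=2, Design=3, Planning=5. Each listed conflict is separated.

5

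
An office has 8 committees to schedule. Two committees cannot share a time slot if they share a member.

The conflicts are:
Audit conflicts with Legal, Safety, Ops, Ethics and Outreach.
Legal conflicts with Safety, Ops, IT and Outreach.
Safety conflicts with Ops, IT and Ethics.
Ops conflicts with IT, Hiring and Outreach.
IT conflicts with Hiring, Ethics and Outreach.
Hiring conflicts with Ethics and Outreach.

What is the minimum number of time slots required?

Audit, Legal, Safety, Ops all conflict with each other, so at least 4 time slots are needed.
4 time slots suffice: time slot 1 → {Audit, IT}; time slot 2 → {Ops, Ethics}; time slot 3 → {Safety, Outreach}; time slot 4 → {Legal, Hiring}. No two conflicting committees share a time slot.

4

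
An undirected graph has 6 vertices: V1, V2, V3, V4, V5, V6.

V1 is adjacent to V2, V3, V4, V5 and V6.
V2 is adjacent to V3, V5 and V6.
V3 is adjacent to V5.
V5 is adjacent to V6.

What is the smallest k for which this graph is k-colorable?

V1, V2, V3, V5 are pairwise adjacent (a clique of size 4), so at least 4 colors are needed.
One proper 4-coloring: V1=red, V2=blue, V3=yellow, V4=blue, V5=green, V6=yellow. No two adjacent vertices share a color.

4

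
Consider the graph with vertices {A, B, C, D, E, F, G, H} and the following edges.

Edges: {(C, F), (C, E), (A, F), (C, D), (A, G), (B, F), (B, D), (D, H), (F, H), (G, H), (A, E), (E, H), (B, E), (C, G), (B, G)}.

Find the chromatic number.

B and G are adjacent, so at least 2 colors are needed.
2 colors suffice: color red → {D, E, F, G}; color blue → {A, B, C, H}. Every edge joins two different colors.

2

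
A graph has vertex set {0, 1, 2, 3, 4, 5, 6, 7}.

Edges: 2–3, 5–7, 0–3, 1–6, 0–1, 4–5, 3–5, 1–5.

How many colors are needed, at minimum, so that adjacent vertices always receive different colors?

2

0 and 1 are adjacent, so at least 2 colors are needed.
2 colors suffice: 0=red, 1=blue, 2=red, 3=blue, 4=blue, 5=red, 6=red, 7=blue. Every edge joins two different colors.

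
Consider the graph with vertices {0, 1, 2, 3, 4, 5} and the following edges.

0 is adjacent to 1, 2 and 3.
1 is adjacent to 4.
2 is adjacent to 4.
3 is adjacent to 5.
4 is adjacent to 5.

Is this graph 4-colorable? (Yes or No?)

The chromatic number is 3. The cycle 0-3-5-4-2-0 has odd length 5, so it cannot be 2-colored; at least 3 colors are needed.
One proper 3-coloring: 0=a, 1=b, 2=b, 3=c, 4=a, 5=b.
Since 4 ≥ 3, a proper 4-coloring certainly exists.

Yes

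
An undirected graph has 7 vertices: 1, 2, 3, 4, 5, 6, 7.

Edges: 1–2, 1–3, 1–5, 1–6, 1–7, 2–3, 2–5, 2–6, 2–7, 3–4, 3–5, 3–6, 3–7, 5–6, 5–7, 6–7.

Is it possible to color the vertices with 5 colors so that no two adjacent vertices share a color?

No

1, 2, 3, 5, 6, 7 are pairwise adjacent (a clique of size 6), so at least 6 colors are needed.
So 5 colors are not enough.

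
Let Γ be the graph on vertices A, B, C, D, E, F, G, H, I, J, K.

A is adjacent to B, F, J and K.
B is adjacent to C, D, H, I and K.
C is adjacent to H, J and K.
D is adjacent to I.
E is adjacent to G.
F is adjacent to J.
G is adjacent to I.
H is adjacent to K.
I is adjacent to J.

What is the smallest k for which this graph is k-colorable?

B, C, H, K form a clique, so at least 4 colors are needed.
4 colors suffice: A=blue, B=red, C=blue, D=green, E=blue, F=green, G=red, H=yellow, I=blue, J=red, K=green. Every edge joins two different colors.

4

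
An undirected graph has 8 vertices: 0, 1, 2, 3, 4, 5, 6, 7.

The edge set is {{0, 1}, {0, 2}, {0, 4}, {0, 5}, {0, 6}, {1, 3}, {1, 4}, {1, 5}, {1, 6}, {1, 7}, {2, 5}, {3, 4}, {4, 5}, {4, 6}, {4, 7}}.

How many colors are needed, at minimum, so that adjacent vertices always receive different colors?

0, 1, 4, 5 are mutually adjacent (a clique of size 4), so at least 4 colors are needed.
4 colors suffice: color a → {2, 4}; color b → {1}; color c → {0, 3, 7}; color d → {5, 6}. No two adjacent vertices share a color.

4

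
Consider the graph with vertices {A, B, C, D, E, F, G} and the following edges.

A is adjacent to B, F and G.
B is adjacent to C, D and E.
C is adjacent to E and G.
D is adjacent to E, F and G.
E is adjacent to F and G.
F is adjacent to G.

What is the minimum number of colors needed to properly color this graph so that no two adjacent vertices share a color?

D, E, F, G are pairwise adjacent (a clique of size 4), so at least 4 colors are needed.
4 colors suffice: color red → {B, G}; color blue → {A, E}; color green → {C, D}; color yellow → {F}. No two adjacent vertices share a color.

4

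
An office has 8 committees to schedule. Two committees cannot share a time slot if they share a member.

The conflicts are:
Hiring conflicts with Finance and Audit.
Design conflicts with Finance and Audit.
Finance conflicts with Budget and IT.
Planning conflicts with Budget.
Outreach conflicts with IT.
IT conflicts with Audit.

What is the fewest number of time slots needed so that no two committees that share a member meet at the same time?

Design and Audit conflict, so at least 2 time slots are needed.
2 time slots suffice: Hiring=2, Design=2, Finance=1, Planning=1, Outreach=1, Budget=2, IT=2, Audit=1. Each listed conflict is separated.

2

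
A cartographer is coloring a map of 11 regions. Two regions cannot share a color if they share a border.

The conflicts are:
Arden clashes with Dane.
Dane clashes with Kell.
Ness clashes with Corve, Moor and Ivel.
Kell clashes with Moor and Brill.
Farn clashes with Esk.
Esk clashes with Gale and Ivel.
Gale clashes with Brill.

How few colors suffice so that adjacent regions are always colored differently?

3

The cycle Ness-Moor-Kell-Brill-Gale-Esk-Ivel-Ness has odd length 7, so it cannot be 2-colored; at least 3 colors are needed.
3 colors suffice: color 1 → {Arden, Ness, Kell, Esk}; color 2 → {Dane, Farn, Corve, Moor, Brill, Ivel}; color 3 → {Gale}. Every pair that conflicts lands in different colors.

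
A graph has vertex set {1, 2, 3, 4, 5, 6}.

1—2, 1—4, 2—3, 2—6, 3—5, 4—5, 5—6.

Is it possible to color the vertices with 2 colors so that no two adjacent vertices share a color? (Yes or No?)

No

The cycle 1-2-6-5-4-1 has odd length 5, so it cannot be 2-colored; at least 3 colors are needed.
So 2 colors are not enough.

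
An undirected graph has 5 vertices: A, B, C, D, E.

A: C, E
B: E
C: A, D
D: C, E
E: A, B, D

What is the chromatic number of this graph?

2

C and D are adjacent, so at least 2 colors are needed.
2 colors suffice: color 1 → {C, E}; color 2 → {A, B, D}. Each edge has distinct colors on its endpoints.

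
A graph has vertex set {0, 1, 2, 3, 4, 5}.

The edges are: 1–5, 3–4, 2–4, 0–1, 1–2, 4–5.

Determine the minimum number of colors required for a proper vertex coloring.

2

1 and 2 are adjacent, so at least 2 colors are needed.
One proper 2-coloring: 0=b, 1=a, 2=b, 3=b, 4=a, 5=b. Each edge has distinct colors on its endpoints.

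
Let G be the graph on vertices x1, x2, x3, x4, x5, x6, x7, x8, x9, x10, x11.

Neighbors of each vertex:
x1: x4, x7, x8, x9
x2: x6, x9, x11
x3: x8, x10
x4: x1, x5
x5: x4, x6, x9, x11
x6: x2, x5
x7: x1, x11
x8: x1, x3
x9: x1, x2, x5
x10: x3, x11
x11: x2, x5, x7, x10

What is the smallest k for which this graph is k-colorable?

The cycle x11-x5-x4-x1-x7-x11 has odd length 5, so it cannot be 2-colored; at least 3 colors are needed.
One proper 3-coloring: x1=1, x2=2, x3=1, x4=3, x5=2, x6=1, x7=2, x8=2, x9=3, x10=2, x11=1. No two adjacent vertices share a color.

3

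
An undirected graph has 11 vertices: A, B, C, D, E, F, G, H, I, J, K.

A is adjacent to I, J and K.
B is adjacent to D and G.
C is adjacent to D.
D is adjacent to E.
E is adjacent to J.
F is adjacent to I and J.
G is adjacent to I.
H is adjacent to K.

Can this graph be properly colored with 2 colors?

The cycle D-E-J-A-I-G-B-D has odd length 7, so it cannot be 2-colored; at least 3 colors are needed.
So 2 colors are not enough.

No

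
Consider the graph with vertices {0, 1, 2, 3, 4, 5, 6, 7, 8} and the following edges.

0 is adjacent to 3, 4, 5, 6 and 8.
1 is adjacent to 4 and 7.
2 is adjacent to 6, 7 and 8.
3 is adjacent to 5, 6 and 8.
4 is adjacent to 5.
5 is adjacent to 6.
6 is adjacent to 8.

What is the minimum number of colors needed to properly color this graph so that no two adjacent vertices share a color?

4

0, 3, 5, 6 form a clique, so at least 4 colors are needed.
4 colors suffice: 0=a, 1=a, 2=a, 3=c, 4=b, 5=d, 6=b, 7=b, 8=d. Every edge joins two different colors.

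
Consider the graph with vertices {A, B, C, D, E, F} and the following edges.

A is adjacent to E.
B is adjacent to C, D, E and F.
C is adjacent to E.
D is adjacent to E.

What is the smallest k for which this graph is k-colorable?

B, C, E are pairwise adjacent, so at least 3 colors are needed.
3 colors suffice: A=1, B=1, C=3, D=3, E=2, F=2. Each edge has distinct colors on its endpoints.

3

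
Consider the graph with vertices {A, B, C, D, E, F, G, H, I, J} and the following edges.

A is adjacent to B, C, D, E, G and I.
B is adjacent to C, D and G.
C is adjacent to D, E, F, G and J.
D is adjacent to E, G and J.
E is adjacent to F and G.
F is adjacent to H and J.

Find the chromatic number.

5

A, B, C, D, G form a clique, so at least 5 colors are needed.
One proper 5-coloring: A=2, B=5, C=1, D=3, E=5, F=2, G=4, H=1, I=1, J=4. Every edge joins two different colors.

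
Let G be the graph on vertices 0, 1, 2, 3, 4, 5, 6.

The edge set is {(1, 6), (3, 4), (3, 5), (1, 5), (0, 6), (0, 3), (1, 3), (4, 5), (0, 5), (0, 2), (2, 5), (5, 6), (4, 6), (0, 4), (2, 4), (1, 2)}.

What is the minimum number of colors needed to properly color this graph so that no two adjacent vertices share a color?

4

0, 3, 4, 5 are mutually adjacent (a clique of size 4), so at least 4 colors are needed.
4 colors suffice: 0=b, 1=b, 2=d, 3=d, 4=c, 5=a, 6=d. Every edge joins two different colors.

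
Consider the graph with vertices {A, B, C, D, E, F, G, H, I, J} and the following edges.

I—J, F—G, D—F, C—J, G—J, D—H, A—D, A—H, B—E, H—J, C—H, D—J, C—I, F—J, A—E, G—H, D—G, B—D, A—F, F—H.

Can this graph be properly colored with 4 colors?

No

D, F, G, H, J are pairwise adjacent (a clique of size 5), so at least 5 colors are needed.
So 4 colors are not enough.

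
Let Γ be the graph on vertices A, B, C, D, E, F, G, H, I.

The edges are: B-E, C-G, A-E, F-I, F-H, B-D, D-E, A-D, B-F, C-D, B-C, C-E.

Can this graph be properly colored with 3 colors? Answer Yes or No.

B, C, D, E are pairwise adjacent (a clique of size 4), so at least 4 colors are needed.
So 3 colors are not enough.

No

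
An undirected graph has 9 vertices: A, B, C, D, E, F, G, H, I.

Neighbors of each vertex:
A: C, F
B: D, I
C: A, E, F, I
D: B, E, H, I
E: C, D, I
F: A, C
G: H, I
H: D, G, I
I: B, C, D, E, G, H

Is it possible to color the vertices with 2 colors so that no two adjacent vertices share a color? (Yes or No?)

No

D, H, I are mutually adjacent, so at least 3 colors are needed.
So 2 colors are not enough.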